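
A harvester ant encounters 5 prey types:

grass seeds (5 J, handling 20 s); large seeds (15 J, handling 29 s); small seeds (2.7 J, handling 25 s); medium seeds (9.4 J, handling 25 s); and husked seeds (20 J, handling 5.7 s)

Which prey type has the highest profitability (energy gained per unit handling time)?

husked seeds

Profitability E/h (J/s): grass seeds = 5/20 = 0.25, large seeds = 15/29 = 0.517, small seeds = 2.7/25 = 0.108, medium seeds = 9.4/25 = 0.376, husked seeds = 20/5.7 = 3.51.
Ranked: husked seeds > large seeds > medium seeds > grass seeds > small seeds.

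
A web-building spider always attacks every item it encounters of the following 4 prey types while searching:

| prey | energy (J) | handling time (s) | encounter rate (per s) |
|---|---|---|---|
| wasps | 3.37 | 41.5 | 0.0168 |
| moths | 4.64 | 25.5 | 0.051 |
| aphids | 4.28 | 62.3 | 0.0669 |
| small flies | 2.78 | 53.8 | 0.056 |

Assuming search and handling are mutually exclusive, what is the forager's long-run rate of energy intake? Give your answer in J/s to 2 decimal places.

0.07 J/s

R = (0.0168×3.37 + 0.051×4.64 + 0.0669×4.28 + 0.056×2.78) / (1 + 0.0168×41.5 + 0.051×25.5 + 0.0669×62.3 + 0.056×53.8) = 0.7353/10.18 = 0.07224 J/s.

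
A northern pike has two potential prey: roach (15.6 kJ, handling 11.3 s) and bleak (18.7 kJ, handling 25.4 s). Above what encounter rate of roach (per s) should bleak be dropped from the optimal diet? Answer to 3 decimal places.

0.101 per s

At the threshold, the rate on roach alone equals the profitability of bleak: λ·15.6/(1 + λ·11.3) = 18.7/25.4 = 0.7362.
Rearranging, λ(15.6 − 0.7362×11.3) = 0.7362, so λ = 0.7362/7.281 = 0.1011 per s.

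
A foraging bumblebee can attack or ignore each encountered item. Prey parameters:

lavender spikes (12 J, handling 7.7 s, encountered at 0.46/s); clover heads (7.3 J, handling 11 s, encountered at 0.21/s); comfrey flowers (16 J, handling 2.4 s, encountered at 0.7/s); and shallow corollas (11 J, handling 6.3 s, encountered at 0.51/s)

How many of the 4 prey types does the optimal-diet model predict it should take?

Profitabilities (E/h, J/s): comfrey flowers 6.67, shallow corollas 1.75, lavender spikes 1.56, clover heads 0.664. Add prey in this order while the next type's profitability exceeds the intake rate on those already taken.
Rate on top 1: 4.179. shallow corollas: 1.75 < 4.179 → exclude; stop.
Optimal diet: comfrey flowers — 1 of 4 types.

1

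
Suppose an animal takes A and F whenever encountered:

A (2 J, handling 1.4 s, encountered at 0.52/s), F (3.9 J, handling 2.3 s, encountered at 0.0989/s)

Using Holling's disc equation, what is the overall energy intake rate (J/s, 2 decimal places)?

0.73 J/s

Energy encountered per unit search time: 0.52×2 + 0.0989×3.9 = 1.426 J/s.
Handling time per unit search time: 0.52×1.4 + 0.0989×2.3 = 0.9555.
Rate = 1.426/(1 + 0.9555) = 0.7291 J/s.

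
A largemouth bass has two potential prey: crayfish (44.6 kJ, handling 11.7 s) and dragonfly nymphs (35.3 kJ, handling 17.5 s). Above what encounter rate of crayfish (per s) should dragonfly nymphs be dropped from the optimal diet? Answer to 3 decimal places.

At the threshold, the rate on crayfish alone equals the profitability of dragonfly nymphs: λ·44.6/(1 + λ·11.7) = 35.3/17.5 = 2.017.
Rearranging, λ(44.6 − 2.017×11.7) = 2.017, so λ = 2.017/21 = 0.09606 per s.

0.096 per s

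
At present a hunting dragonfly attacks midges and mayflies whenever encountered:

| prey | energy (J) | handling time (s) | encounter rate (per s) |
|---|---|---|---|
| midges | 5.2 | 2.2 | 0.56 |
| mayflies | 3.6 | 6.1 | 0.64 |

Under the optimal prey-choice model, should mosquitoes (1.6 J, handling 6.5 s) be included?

No

Current rate: (0.56×5.2 + 0.64×3.6)/(1 + 0.56×2.2 + 0.64×6.1) = 0.8501 J/s.
Profitability of mosquitoes: 1.6/6.5 = 0.2462 J/s.
Since 0.2462 < R, time spent handling mosquitoes is better spent searching.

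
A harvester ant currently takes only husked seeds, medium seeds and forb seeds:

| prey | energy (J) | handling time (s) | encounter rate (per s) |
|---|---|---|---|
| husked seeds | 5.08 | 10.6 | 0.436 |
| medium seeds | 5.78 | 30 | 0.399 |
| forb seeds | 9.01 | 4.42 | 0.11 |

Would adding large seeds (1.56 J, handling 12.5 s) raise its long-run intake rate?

Current rate: (0.436×5.08 + 0.399×5.78 + 0.11×9.01)/(1 + 0.436×10.6 + 0.399×30 + 0.11×4.42) = 0.3049 J/s.
Profitability of large seeds: 1.56/12.5 = 0.1248 J/s.
0.1248 < 0.3049, so adding large seeds would lower the average — exclude it.

No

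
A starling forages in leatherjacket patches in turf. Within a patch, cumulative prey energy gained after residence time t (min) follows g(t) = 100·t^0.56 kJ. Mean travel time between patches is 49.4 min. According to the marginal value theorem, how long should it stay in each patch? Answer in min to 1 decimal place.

62.9 min

By the marginal value theorem, leave when the instantaneous gain rate g'(t) equals the habitat-wide average g(t)/(T + t).
g'(t) = 0.56·100·t^-0.44. Setting 0.56·100·t^-0.44 = 100·t^0.56/(49.4+t) gives 0.56(49.4+t) = t, so 0.44·t = 0.56×49.4.
t* = 0.56×49.4/0.44 = 62.87 min.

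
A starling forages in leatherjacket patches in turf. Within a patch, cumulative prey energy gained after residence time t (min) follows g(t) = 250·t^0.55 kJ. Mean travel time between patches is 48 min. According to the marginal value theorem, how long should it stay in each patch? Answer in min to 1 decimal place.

58.7 min

Maximise g(t)/(T+t): set derivative to zero → g'(t)(T+t) = g(t).
g'(t) = 0.55·250·t^-0.45. Setting 0.55·250·t^-0.45 = 250·t^0.55/(48+t) gives 0.55(48+t) = t, so 0.45·t = 0.55×48.
t* = 0.55×48/0.45 = 58.67 min.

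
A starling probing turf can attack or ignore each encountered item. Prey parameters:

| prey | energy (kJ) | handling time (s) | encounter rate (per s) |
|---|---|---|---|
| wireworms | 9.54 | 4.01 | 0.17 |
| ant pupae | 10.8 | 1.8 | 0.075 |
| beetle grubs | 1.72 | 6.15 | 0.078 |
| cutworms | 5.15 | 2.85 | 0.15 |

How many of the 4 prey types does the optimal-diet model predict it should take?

3

Profitabilities (E/h, kJ/s): ant pupae 6, wireworms 2.38, cutworms 1.81, beetle grubs 0.28. Add prey in this order while the next type's profitability exceeds the intake rate on those already taken.
Rate on top 1: 0.7137. wireworms: 2.38 > 0.7137 → include.
Rate on top 2: 1.339. cutworms: 1.81 > 1.339 → include.
Rate on top 3: 1.428. beetle grubs: 0.28 < 1.428 → exclude; stop.
Optimal diet: ant pupae, wireworms, cutworms — 3 of 4 types.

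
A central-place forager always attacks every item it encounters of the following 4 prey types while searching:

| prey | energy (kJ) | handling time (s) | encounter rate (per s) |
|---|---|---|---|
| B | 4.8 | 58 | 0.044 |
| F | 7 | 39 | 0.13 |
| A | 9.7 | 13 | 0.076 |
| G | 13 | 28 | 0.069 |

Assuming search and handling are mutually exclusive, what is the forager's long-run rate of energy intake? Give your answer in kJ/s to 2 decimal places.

Energy encountered per unit search time: 0.044×4.8 + 0.13×7 + 0.076×9.7 + 0.069×13 = 2.755 kJ/s.
Handling time per unit search time: 0.044×58 + 0.13×39 + 0.076×13 + 0.069×28 = 10.54.
Rate = 2.755/(1 + 10.54) = 0.2387 kJ/s.

0.24 kJ/s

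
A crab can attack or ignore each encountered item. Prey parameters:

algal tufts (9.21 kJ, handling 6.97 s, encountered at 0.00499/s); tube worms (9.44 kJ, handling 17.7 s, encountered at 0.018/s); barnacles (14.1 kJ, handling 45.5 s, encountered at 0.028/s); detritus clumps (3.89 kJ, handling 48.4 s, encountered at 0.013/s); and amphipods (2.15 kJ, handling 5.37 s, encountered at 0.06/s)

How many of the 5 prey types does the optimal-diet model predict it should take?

Rank by E/h (kJ/s): algal tufts 1.32, tube worms 0.533, amphipods 0.4, barnacles 0.31, detritus clumps 0.0804. Include each in turn until the next type's E/h falls below the running intake rate.
Rate on top 1: 0.04441. tube worms: 0.533 > 0.04441 → include.
Rate on top 2: 0.1595. amphipods: 0.4 > 0.1595 → include.
Rate on top 3: 0.2058. barnacles: 0.31 > 0.2058 → include.
Rate on top 4: 0.2508. detritus clumps: 0.0804 < 0.2508 → exclude; stop.
Optimal diet: algal tufts, tube worms, amphipods, barnacles — 4 of 5 types.

4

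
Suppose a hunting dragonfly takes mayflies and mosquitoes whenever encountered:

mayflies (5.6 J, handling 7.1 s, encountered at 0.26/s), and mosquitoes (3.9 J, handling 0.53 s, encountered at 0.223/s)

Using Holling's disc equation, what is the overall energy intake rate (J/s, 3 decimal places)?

Energy encountered per unit search time: 0.26×5.6 + 0.223×3.9 = 2.326 J/s.
Handling time per unit search time: 0.26×7.1 + 0.223×0.53 = 1.964.
Rate = 2.326/(1 + 1.964) = 0.7846 J/s.

0.785 J/s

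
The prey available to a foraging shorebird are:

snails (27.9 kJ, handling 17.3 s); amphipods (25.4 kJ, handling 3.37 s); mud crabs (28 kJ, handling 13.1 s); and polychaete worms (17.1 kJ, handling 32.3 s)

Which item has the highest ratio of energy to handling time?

In descending order of E/h:
amphipods: 25.4/3.37 = 7.54 kJ/s
mud crabs: 28/13.1 = 2.14 kJ/s
snails: 27.9/17.3 = 1.61 kJ/s
polychaete worms: 17.1/32.3 = 0.529 kJ/s

amphipods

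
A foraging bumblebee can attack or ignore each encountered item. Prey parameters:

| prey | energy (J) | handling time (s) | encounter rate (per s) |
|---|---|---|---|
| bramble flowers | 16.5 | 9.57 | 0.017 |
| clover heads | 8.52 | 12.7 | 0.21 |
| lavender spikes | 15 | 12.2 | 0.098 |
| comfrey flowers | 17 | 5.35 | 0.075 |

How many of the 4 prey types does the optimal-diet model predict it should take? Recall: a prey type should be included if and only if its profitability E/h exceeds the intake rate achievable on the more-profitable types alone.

3

Rank by E/h (J/s): comfrey flowers 3.18, bramble flowers 1.72, lavender spikes 1.23, clover heads 0.671. Include each in turn until the next type's E/h falls below the running intake rate.
Rate on top 1: 0.9099. bramble flowers: 1.72 > 0.9099 → include.
Rate on top 2: 0.9946. lavender spikes: 1.23 > 0.9946 → include.
Rate on top 3: 1.096. clover heads: 0.671 < 1.096 → exclude; stop.
Optimal diet: comfrey flowers, bramble flowers, lavender spikes — 3 of 4 types.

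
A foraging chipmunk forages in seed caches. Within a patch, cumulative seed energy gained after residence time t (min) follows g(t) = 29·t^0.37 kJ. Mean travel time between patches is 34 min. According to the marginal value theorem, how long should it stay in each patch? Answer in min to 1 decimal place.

By the marginal value theorem, leave when the instantaneous gain rate g'(t) equals the habitat-wide average g(t)/(T + t).
g'(t) = 0.37·29·t^-0.63. Setting 0.37·29·t^-0.63 = 29·t^0.37/(34+t) gives 0.37(34+t) = t, so 0.63·t = 0.37×34.
t* = 0.37×34/0.63 = 19.97 min.

20.0 min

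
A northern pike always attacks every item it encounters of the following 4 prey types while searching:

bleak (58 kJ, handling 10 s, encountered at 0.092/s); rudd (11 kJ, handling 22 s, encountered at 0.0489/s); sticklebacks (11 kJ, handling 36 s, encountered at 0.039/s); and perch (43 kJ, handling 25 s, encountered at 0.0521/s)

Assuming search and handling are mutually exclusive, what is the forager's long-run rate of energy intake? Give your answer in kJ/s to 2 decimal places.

R = Σλ_iE_i / (1 + Σλ_ih_i)
Numerator: 0.092×58 + 0.0489×11 + 0.039×11 + 0.0521×43 = 8.543
Denominator: 1 + 0.092×10 + 0.0489×22 + 0.039×36 + 0.0521×25 = 5.702
R = 8.543/5.702 = 1.498 kJ/s

1.50 kJ/s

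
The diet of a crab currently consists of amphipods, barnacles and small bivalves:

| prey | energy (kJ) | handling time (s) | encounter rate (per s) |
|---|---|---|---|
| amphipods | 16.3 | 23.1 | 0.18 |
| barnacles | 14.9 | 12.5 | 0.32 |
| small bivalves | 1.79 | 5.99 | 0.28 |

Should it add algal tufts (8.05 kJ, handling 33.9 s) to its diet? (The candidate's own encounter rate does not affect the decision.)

On amphipods, barnacles and small bivalves alone, R = ΣλE/(1+Σλh) = 8.203/10.84 = 0.7571 kJ/s.
algal tufts: E/h = 8.05/33.9 = 0.2375 kJ/s.
0.2375 < 0.7571, so adding algal tufts would lower the average — exclude it.

No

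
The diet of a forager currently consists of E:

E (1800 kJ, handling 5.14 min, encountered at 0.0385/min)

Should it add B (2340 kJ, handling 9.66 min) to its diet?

Yes

Current rate: (0.0385×1800)/(1 + 0.0385×5.14) = 57.85 kJ/min.
Profitability of B: 2340/9.66 = 242.2 kJ/min.
Since 242.2 > R, including B increases the long-run rate.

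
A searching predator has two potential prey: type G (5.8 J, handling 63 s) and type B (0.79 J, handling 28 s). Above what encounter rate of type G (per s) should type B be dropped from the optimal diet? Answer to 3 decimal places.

The zero-one rule: include type B iff E₂/h₂ > λE₁/(1+λh₁). Equality gives the switch point.
λE₁h₂ = E₂ + λE₂h₁ ⇒ λ = E₂/(E₁h₂ − E₂h₁) = 0.79/(162.4 − 49.77) = 0.007014 per s.

0.007 per s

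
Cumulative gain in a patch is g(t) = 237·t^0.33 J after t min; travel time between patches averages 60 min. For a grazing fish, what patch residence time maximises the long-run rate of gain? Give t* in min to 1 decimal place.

29.6 min

By the marginal value theorem, leave when the instantaneous gain rate g'(t) equals the habitat-wide average g(t)/(T + t).
g'(t) = 0.33·237·t^-0.67. Setting 0.33·237·t^-0.67 = 237·t^0.33/(60+t) gives 0.33(60+t) = t, so 0.67·t = 0.33×60.
t* = 0.33×60/0.67 = 29.55 min.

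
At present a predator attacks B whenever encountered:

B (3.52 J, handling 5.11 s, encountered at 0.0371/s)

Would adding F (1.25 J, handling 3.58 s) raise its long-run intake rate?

Yes

Current rate: (0.0371×3.52)/(1 + 0.0371×5.11) = 0.1098 J/s.
Profitability of F: 1.25/3.58 = 0.3492 J/s.
Since 0.3492 > R, including F increases the long-run rate.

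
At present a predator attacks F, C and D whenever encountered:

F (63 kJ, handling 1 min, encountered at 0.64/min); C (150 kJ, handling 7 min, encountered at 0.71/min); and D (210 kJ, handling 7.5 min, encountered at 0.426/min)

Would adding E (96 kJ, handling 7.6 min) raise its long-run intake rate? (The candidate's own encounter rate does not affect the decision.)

On F, C and D alone, R = ΣλE/(1+Σλh) = 236.3/9.805 = 24.1 kJ/min.
Profitability of E: 96/7.6 = 12.63 kJ/min.
Since 12.63 < R, time spent handling E is better spent searching.

No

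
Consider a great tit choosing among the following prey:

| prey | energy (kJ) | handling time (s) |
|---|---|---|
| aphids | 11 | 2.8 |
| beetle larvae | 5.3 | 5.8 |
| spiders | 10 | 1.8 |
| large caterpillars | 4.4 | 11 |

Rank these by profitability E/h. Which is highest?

spiders

In descending order of E/h:
spiders: 10/1.8 = 5.56 kJ/s
aphids: 11/2.8 = 3.93 kJ/s
beetle larvae: 5.3/5.8 = 0.914 kJ/s
large caterpillars: 4.4/11 = 0.4 kJ/s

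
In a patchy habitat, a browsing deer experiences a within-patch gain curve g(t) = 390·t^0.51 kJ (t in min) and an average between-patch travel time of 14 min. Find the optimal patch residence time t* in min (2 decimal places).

14.57 min

Optimal t* satisfies g'(t*) = g(t*)/(T + t*).
g'(t) = 0.51·390·t^-0.49. Setting 0.51·390·t^-0.49 = 390·t^0.51/(14+t) gives 0.51(14+t) = t, so 0.49·t = 0.51×14.
t* = 0.51×14/0.49 = 14.57 min.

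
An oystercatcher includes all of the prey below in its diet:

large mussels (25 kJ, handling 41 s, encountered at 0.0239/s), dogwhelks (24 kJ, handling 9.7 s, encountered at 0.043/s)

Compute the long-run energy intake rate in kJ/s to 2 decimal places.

Energy encountered per unit search time: 0.0239×25 + 0.043×24 = 1.63 kJ/s.
Handling time per unit search time: 0.0239×41 + 0.043×9.7 = 1.397.
Rate = 1.63/(1 + 1.397) = 0.6798 kJ/s.

0.68 kJ/s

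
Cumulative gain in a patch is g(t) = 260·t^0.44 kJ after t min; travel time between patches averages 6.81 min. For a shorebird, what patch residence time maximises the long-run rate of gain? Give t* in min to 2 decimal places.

5.35 min

By the marginal value theorem, leave when the instantaneous gain rate g'(t) equals the habitat-wide average g(t)/(T + t).
g'(t) = 0.44·260·t^-0.56. Setting 0.44·260·t^-0.56 = 260·t^0.44/(6.81+t) gives 0.44(6.81+t) = t, so 0.56·t = 0.44×6.81.
t* = 0.44×6.81/0.56 = 5.351 min.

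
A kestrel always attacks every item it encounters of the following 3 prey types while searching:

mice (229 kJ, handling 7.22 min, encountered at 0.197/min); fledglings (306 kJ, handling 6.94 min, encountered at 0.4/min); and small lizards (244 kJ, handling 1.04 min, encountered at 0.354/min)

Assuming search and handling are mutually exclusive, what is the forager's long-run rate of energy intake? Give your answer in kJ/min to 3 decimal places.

45.610 kJ/min

Energy encountered per unit search time: 0.197×229 + 0.4×306 + 0.354×244 = 253.9 kJ/min.
Handling time per unit search time: 0.197×7.22 + 0.4×6.94 + 0.354×1.04 = 4.567.
Rate = 253.9/(1 + 4.567) = 45.61 kJ/min.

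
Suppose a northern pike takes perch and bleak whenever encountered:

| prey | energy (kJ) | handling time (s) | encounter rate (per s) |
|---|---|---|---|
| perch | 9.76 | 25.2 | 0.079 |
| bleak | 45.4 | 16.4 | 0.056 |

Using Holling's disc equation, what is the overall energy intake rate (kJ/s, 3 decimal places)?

0.848 kJ/s

R = (0.079×9.76 + 0.056×45.4) / (1 + 0.079×25.2 + 0.056×16.4) = 3.313/3.909 = 0.8476 kJ/s.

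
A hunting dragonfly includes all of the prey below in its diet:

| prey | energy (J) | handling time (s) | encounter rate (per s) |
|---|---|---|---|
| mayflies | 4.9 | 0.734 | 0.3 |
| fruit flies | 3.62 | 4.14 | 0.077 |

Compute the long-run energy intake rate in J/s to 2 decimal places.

1.14 J/s

R = Σλ_iE_i / (1 + Σλ_ih_i)
Numerator: 0.3×4.9 + 0.077×3.62 = 1.749
Denominator: 1 + 0.3×0.734 + 0.077×4.14 = 1.539
R = 1.749/1.539 = 1.136 J/s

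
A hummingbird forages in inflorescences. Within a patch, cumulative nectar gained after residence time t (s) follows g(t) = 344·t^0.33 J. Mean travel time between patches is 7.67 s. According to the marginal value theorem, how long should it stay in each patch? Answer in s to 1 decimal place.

3.8 s

Maximise g(t)/(T+t): set derivative to zero → g'(t)(T+t) = g(t).
g'(t) = 0.33·344·t^-0.67. Setting 0.33·344·t^-0.67 = 344·t^0.33/(7.67+t) gives 0.33(7.67+t) = t, so 0.67·t = 0.33×7.67.
t* = 0.33×7.67/0.67 = 3.778 s.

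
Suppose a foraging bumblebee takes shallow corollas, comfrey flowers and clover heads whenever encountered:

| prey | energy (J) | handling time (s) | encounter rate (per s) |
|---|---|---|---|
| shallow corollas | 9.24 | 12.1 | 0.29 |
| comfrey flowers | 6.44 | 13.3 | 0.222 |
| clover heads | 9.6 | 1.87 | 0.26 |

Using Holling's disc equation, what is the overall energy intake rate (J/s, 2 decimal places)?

0.83 J/s

Energy encountered per unit search time: 0.29×9.24 + 0.222×6.44 + 0.26×9.6 = 6.605 J/s.
Handling time per unit search time: 0.29×12.1 + 0.222×13.3 + 0.26×1.87 = 6.948.
Rate = 6.605/(1 + 6.948) = 0.8311 J/s.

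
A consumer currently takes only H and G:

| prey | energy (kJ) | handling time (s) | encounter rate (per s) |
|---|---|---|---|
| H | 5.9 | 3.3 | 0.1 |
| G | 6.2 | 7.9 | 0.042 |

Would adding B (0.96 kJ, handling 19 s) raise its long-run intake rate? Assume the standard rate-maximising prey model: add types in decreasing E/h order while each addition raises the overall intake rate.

Intake rate on the current diet: R = (0.1×5.9 + 0.042×6.2) / (1 + 0.1×3.3 + 0.042×7.9) = 0.8504/1.662 = 0.5117 kJ/s.
Profitability of B: 0.96/19 = 0.05053 kJ/s.
0.05053 < 0.5117, so adding B would lower the average — exclude it.

No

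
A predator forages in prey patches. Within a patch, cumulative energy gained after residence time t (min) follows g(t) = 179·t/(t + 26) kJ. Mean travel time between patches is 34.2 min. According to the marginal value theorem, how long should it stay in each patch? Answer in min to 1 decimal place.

By the marginal value theorem, leave when the instantaneous gain rate g'(t) equals the habitat-wide average g(t)/(T + t).
g'(t) = 179·26/(t + 26)². Setting 179·26/(t+26)² = 179t/[(t+26)(34.2+t)] gives 26(34.2+t) = t(t+26), so t² = 26×34.2 = 889.2.
t* = √889.2 = 29.82 min.

29.8 min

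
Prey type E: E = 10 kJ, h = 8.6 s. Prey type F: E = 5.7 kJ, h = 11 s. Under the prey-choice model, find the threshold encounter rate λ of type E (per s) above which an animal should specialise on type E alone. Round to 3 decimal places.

The zero-one rule: include type F iff E₂/h₂ > λE₁/(1+λh₁). Equality gives the switch point.
λE₁h₂ = E₂ + λE₂h₁ ⇒ λ = E₂/(E₁h₂ − E₂h₁) = 5.7/(110 − 49.02) = 0.09347 per s.

0.093 per s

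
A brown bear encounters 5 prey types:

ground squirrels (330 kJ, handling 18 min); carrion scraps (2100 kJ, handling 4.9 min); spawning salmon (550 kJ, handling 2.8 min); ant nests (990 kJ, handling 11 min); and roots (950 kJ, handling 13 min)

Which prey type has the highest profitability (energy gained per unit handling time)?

In descending order of E/h:
carrion scraps: 2100/4.9 = 429 kJ/min
spawning salmon: 550/2.8 = 196 kJ/min
ant nests: 990/11 = 90 kJ/min
roots: 950/13 = 73.1 kJ/min
ground squirrels: 330/18 = 18.3 kJ/min

carrion scraps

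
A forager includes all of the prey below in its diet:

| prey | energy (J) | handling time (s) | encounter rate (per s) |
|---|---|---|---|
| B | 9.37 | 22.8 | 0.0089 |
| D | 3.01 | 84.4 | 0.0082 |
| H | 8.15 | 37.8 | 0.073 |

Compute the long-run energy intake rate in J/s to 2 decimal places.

R = (0.0089×9.37 + 0.0082×3.01 + 0.073×8.15) / (1 + 0.0089×22.8 + 0.0082×84.4 + 0.073×37.8) = 0.703/4.654 = 0.151 J/s.

0.15 J/s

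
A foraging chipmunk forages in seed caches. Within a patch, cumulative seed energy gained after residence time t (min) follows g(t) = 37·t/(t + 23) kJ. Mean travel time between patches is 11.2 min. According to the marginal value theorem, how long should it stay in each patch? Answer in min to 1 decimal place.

16.0 min

By the marginal value theorem, leave when the instantaneous gain rate g'(t) equals the habitat-wide average g(t)/(T + t).
g'(t) = 37·23/(t + 23)². Setting 37·23/(t+23)² = 37t/[(t+23)(11.2+t)] gives 23(11.2+t) = t(t+23), so t² = 23×11.2 = 257.6.
t* = √257.6 = 16.05 min.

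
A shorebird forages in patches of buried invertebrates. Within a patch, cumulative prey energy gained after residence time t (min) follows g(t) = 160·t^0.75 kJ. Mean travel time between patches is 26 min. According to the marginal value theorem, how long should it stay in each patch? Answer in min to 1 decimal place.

78.0 min

Maximise g(t)/(T+t): set derivative to zero → g'(t)(T+t) = g(t).
g'(t) = 0.75·160·t^-0.25. Setting 0.75·160·t^-0.25 = 160·t^0.75/(26+t) gives 0.75(26+t) = t, so 0.25·t = 0.75×26.
t* = 0.75×26/0.25 = 78 min.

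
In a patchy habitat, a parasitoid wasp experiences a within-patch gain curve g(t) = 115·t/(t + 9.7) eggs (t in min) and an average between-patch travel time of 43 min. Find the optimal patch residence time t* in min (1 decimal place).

By the marginal value theorem, leave when the instantaneous gain rate g'(t) equals the habitat-wide average g(t)/(T + t).
g'(t) = 115·9.7/(t + 9.7)². Setting 115·9.7/(t+9.7)² = 115t/[(t+9.7)(43+t)] gives 9.7(43+t) = t(t+9.7), so t² = 9.7×43 = 417.1.
t* = √417.1 = 20.42 min.

20.4 min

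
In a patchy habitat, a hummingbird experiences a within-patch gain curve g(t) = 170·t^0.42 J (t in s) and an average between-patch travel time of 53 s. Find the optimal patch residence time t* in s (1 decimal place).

Maximise g(t)/(T+t): set derivative to zero → g'(t)(T+t) = g(t).
g'(t) = 0.42·170·t^-0.58. Setting 0.42·170·t^-0.58 = 170·t^0.42/(53+t) gives 0.42(53+t) = t, so 0.58·t = 0.42×53.
t* = 0.42×53/0.58 = 38.38 s.

38.4 s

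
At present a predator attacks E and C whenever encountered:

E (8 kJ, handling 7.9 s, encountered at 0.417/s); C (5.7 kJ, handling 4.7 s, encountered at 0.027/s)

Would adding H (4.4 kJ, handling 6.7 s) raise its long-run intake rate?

No

On E and C alone, R = ΣλE/(1+Σλh) = 3.49/4.421 = 0.7894 kJ/s.
H: E/h = 4.4/6.7 = 0.6567 kJ/s.
Since 0.6567 < R, time spent handling H is better spent searching.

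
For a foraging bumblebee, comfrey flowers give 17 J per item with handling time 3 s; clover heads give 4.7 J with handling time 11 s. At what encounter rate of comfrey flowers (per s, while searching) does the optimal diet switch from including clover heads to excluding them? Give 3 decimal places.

The zero-one rule: include clover heads iff E₂/h₂ > λE₁/(1+λh₁). Equality gives the switch point.
λE₁h₂ = E₂ + λE₂h₁ ⇒ λ = E₂/(E₁h₂ − E₂h₁) = 4.7/(187 − 14.1) = 0.02718 per s.

0.027 per s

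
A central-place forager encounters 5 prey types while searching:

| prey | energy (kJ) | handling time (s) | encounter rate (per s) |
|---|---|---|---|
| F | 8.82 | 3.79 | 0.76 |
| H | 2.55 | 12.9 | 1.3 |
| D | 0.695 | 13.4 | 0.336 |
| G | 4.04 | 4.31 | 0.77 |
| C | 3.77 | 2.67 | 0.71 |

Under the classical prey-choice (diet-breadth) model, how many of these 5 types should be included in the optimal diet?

1

E/h in descending order: F 2.33, C 1.41, G 0.937, H 0.198, D 0.0519 kJ/s. The optimal diet is the largest prefix of this list for which every included type satisfies E_i/h_i > R on the types above it.
Rate on top 1: 1.727. C: 1.41 < 1.727 → exclude; stop.
Optimal diet: F — 1 of 5 types.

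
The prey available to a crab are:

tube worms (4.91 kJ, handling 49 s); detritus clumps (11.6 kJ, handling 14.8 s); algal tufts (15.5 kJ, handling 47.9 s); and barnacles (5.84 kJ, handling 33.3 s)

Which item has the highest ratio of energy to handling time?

detritus clumps

Profitability E/h (kJ/s): tube worms = 4.91/49 = 0.1, detritus clumps = 11.6/14.8 = 0.784, algal tufts = 15.5/47.9 = 0.324, barnacles = 5.84/33.3 = 0.175.
Ranked: detritus clumps > algal tufts > barnacles > tube worms.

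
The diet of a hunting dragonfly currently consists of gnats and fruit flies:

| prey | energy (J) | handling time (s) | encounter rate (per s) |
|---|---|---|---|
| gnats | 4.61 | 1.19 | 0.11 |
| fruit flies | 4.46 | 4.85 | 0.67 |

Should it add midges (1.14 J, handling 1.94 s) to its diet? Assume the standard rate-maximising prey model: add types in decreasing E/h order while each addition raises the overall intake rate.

No

Intake rate on the current diet: R = (0.11×4.61 + 0.67×4.46) / (1 + 0.11×1.19 + 0.67×4.85) = 3.495/4.38 = 0.7979 J/s.
midges: E/h = 1.14/1.94 = 0.5876 J/s.
Since 0.5876 < R, time spent handling midges is better spent searching.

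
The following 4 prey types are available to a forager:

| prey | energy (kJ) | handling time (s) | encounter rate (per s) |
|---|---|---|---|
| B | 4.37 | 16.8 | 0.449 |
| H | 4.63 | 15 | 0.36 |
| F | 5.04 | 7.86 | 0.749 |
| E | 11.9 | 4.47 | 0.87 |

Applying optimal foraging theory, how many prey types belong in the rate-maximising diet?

1

Profitabilities (E/h, kJ/s): E 2.66, F 0.641, H 0.309, B 0.26. Add prey in this order while the next type's profitability exceeds the intake rate on those already taken.
Rate on top 1: 2.118. F: 0.641 < 2.118 → exclude; stop.
Optimal diet: E — 1 of 4 types.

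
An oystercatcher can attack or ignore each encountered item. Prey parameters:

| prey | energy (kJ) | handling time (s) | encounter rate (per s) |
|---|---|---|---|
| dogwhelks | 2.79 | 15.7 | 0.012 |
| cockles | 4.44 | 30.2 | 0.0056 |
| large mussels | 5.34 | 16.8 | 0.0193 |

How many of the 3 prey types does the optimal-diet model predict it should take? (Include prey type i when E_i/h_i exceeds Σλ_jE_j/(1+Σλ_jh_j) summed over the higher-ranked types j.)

E/h in descending order: large mussels 0.318, dogwhelks 0.178, cockles 0.147 kJ/s. The optimal diet is the largest prefix of this list for which every included type satisfies E_i/h_i > R on the types above it.
Rate on top 1: 0.07783. dogwhelks: 0.178 > 0.07783 → include.
Rate on top 2: 0.09027. cockles: 0.147 > 0.09027 → include.
Optimal diet: large mussels, dogwhelks, cockles — 3 of 3 types.

3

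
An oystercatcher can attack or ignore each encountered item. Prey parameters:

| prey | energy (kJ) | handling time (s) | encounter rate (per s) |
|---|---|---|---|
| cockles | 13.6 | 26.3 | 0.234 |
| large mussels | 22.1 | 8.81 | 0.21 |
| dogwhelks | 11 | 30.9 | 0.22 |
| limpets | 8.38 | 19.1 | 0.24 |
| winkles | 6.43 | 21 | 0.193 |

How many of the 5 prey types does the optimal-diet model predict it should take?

1

Rank by E/h (kJ/s): large mussels 2.51, cockles 0.517, limpets 0.439, dogwhelks 0.356, winkles 0.306. Include each in turn until the next type's E/h falls below the running intake rate.
Rate on top 1: 1.628. cockles: 0.517 < 1.628 → exclude; stop.
Optimal diet: large mussels — 1 of 5 types.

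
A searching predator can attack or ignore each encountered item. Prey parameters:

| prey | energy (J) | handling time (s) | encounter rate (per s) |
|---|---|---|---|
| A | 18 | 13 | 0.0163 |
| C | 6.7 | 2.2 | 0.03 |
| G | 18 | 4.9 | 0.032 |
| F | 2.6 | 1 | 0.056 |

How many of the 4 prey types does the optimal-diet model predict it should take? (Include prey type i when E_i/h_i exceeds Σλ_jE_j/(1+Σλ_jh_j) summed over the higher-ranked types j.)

E/h in descending order: G 3.67, C 3.05, F 2.6, A 1.38 J/s. The optimal diet is the largest prefix of this list for which every included type satisfies E_i/h_i > R on the types above it.
Rate on top 1: 0.4979. C: 3.05 > 0.4979 → include.
Rate on top 2: 0.6354. F: 2.6 > 0.6354 → include.
Rate on top 3: 0.7215. A: 1.38 > 0.7215 → include.
Optimal diet: G, C, F, A — 4 of 4 types.

4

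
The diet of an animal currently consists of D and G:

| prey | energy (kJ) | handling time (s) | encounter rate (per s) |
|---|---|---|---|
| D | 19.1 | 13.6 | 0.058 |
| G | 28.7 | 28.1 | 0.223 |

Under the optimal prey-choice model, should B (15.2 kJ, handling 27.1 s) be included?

No

Current rate: (0.058×19.1 + 0.223×28.7)/(1 + 0.058×13.6 + 0.223×28.1) = 0.9321 kJ/s.
Profitability of B: 15.2/27.1 = 0.5609 kJ/s.
0.5609 < 0.9321, so adding B would lower the average — exclude it.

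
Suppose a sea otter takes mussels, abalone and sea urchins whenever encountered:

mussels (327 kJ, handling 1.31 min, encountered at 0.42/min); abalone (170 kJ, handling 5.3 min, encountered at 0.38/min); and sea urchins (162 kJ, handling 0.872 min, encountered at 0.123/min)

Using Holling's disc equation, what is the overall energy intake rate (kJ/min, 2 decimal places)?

R = (0.42×327 + 0.38×170 + 0.123×162) / (1 + 0.42×1.31 + 0.38×5.3 + 0.123×0.872) = 221.9/3.671 = 60.43 kJ/min.

60.43 kJ/min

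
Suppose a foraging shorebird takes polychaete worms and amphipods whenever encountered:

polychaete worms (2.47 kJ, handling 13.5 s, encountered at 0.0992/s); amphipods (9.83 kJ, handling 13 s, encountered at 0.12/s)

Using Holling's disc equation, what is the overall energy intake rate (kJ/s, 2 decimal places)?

0.37 kJ/s

R = (0.0992×2.47 + 0.12×9.83) / (1 + 0.0992×13.5 + 0.12×13) = 1.425/3.899 = 0.3654 kJ/s.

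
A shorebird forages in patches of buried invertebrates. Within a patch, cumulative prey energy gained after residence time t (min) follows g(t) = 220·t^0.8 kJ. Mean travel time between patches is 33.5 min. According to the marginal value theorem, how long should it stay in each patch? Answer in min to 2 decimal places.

Optimal t* satisfies g'(t*) = g(t*)/(T + t*).
g'(t) = 0.8·220·t^-0.2. Setting 0.8·220·t^-0.2 = 220·t^0.8/(33.5+t) gives 0.8(33.5+t) = t, so 0.20·t = 0.8×33.5.
t* = 0.8×33.5/0.20 = 134 min.

134.00 min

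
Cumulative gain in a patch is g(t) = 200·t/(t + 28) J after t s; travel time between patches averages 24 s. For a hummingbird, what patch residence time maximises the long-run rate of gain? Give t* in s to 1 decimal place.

Maximise g(t)/(T+t): set derivative to zero → g'(t)(T+t) = g(t).
g'(t) = 200·28/(t + 28)². Setting 200·28/(t+28)² = 200t/[(t+28)(24+t)] gives 28(24+t) = t(t+28), so t² = 28×24 = 672.
t* = √672 = 25.92 s.

25.9 s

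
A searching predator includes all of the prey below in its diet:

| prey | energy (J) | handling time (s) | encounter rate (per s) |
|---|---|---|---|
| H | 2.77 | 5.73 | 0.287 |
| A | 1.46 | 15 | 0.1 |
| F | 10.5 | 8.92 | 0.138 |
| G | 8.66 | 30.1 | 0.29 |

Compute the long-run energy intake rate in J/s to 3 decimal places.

Energy encountered per unit search time: 0.287×2.77 + 0.1×1.46 + 0.138×10.5 + 0.29×8.66 = 4.901 J/s.
Handling time per unit search time: 0.287×5.73 + 0.1×15 + 0.138×8.92 + 0.29×30.1 = 13.1.
Rate = 4.901/(1 + 13.1) = 0.3475 J/s.

0.348 J/s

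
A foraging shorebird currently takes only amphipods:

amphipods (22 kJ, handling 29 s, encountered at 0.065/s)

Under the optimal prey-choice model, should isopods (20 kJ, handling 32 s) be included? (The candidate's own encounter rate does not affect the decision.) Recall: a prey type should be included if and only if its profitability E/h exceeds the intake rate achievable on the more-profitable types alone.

Yes

Current rate: (0.065×22)/(1 + 0.065×29) = 0.4957 kJ/s.
isopods: E/h = 20/32 = 0.625 kJ/s.
Since 0.625 > R, including isopods increases the long-run rate.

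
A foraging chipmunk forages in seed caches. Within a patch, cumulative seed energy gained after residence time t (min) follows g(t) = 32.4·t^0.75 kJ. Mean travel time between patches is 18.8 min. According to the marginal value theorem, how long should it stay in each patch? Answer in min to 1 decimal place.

By the marginal value theorem, leave when the instantaneous gain rate g'(t) equals the habitat-wide average g(t)/(T + t).
g'(t) = 0.75·32.4·t^-0.25. Setting 0.75·32.4·t^-0.25 = 32.4·t^0.75/(18.8+t) gives 0.75(18.8+t) = t, so 0.25·t = 0.75×18.8.
t* = 0.75×18.8/0.25 = 56.4 min.

56.4 min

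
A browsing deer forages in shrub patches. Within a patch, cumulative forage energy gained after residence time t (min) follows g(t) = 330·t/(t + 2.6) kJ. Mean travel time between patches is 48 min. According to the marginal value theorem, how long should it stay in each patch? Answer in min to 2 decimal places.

Maximise g(t)/(T+t): set derivative to zero → g'(t)(T+t) = g(t).
g'(t) = 330·2.6/(t + 2.6)². Setting 330·2.6/(t+2.6)² = 330t/[(t+2.6)(48+t)] gives 2.6(48+t) = t(t+2.6), so t² = 2.6×48 = 124.8.
t* = √124.8 = 11.17 min.

11.17 min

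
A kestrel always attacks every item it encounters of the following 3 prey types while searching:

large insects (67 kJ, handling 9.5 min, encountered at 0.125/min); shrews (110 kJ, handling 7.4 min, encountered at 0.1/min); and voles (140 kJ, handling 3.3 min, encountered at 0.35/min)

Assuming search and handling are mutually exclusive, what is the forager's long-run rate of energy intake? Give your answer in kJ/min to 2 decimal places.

R = (0.125×67 + 0.1×110 + 0.35×140) / (1 + 0.125×9.5 + 0.1×7.4 + 0.35×3.3) = 68.38/4.082 = 16.75 kJ/min.

16.75 kJ/min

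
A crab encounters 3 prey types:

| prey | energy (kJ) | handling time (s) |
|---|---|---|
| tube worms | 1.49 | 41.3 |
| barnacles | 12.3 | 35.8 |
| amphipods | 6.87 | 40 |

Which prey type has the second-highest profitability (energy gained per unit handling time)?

amphipods

In descending order of E/h:
barnacles: 12.3/35.8 = 0.344 kJ/s
amphipods: 6.87/40 = 0.172 kJ/s
tube worms: 1.49/41.3 = 0.0361 kJ/s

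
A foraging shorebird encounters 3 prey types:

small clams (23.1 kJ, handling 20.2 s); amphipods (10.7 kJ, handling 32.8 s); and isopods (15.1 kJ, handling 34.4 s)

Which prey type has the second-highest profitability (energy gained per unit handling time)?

Profitability E/h (kJ/s): small clams = 23.1/20.2 = 1.14, amphipods = 10.7/32.8 = 0.326, isopods = 15.1/34.4 = 0.439.
Ranked: small clams > isopods > amphipods.

isopods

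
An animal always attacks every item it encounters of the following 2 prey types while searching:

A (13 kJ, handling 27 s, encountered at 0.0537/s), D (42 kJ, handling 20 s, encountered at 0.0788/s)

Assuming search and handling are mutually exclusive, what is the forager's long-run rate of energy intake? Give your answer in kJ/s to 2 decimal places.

R = (0.0537×13 + 0.0788×42) / (1 + 0.0537×27 + 0.0788×20) = 4.008/4.026 = 0.9955 kJ/s.

1.00 kJ/s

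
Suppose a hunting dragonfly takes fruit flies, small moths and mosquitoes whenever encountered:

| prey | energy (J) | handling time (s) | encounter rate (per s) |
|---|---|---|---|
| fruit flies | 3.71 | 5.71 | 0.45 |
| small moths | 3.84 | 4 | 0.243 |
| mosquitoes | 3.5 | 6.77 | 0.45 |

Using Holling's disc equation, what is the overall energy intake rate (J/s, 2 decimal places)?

0.55 J/s

R = (0.45×3.71 + 0.243×3.84 + 0.45×3.5) / (1 + 0.45×5.71 + 0.243×4 + 0.45×6.77) = 4.178/7.588 = 0.5506 J/s.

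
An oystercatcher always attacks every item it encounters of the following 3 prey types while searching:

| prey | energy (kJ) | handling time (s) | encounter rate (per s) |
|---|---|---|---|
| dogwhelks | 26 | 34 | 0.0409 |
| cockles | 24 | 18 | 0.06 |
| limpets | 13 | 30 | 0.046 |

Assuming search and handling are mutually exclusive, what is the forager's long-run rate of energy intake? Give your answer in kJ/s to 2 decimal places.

Energy encountered per unit search time: 0.0409×26 + 0.06×24 + 0.046×13 = 3.101 kJ/s.
Handling time per unit search time: 0.0409×34 + 0.06×18 + 0.046×30 = 3.851.
Rate = 3.101/(1 + 3.851) = 0.6394 kJ/s.

0.64 kJ/s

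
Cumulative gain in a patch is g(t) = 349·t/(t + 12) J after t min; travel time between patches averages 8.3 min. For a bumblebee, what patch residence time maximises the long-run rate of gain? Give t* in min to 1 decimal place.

Maximise g(t)/(T+t): set derivative to zero → g'(t)(T+t) = g(t).
g'(t) = 349·12/(t + 12)². Setting 349·12/(t+12)² = 349t/[(t+12)(8.3+t)] gives 12(8.3+t) = t(t+12), so t² = 12×8.3 = 99.6.
t* = √99.6 = 9.98 min.

10.0 min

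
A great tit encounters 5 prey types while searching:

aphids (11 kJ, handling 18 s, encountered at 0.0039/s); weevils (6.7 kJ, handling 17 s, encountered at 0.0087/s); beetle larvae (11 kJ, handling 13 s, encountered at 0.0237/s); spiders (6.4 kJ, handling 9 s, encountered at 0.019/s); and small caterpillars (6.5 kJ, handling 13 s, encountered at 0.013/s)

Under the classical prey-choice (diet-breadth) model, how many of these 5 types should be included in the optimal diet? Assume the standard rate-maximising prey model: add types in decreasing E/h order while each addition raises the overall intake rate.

Rank by E/h (kJ/s): beetle larvae 0.846, spiders 0.711, aphids 0.611, small caterpillars 0.5, weevils 0.394. Include each in turn until the next type's E/h falls below the running intake rate.
Rate on top 1: 0.1993. spiders: 0.711 > 0.1993 → include.
Rate on top 2: 0.2585. aphids: 0.611 > 0.2585 → include.
Rate on top 3: 0.2744. small caterpillars: 0.5 > 0.2744 → include.
Rate on top 4: 0.2966. weevils: 0.394 > 0.2966 → include.
Optimal diet: beetle larvae, spiders, aphids, small caterpillars, weevils — 5 of 5 types.

5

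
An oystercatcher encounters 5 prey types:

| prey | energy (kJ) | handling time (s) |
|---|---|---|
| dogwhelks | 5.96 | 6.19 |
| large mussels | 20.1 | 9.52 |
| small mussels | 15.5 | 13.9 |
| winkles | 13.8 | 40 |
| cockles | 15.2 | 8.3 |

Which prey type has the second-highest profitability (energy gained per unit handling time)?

cockles

Profitability E/h (kJ/s): dogwhelks = 5.96/6.19 = 0.963, large mussels = 20.1/9.52 = 2.11, small mussels = 15.5/13.9 = 1.12, winkles = 13.8/40 = 0.345, cockles = 15.2/8.3 = 1.83.
Ranked: large mussels > cockles > small mussels > dogwhelks > winkles.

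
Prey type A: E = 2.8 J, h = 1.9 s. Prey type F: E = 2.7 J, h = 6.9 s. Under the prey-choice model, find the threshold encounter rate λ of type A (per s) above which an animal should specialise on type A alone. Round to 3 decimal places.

At the threshold, the rate on type A alone equals the profitability of type F: λ·2.8/(1 + λ·1.9) = 2.7/6.9 = 0.3913.
Rearranging, λ(2.8 − 0.3913×1.9) = 0.3913, so λ = 0.3913/2.057 = 0.1903 per s.

0.190 per s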